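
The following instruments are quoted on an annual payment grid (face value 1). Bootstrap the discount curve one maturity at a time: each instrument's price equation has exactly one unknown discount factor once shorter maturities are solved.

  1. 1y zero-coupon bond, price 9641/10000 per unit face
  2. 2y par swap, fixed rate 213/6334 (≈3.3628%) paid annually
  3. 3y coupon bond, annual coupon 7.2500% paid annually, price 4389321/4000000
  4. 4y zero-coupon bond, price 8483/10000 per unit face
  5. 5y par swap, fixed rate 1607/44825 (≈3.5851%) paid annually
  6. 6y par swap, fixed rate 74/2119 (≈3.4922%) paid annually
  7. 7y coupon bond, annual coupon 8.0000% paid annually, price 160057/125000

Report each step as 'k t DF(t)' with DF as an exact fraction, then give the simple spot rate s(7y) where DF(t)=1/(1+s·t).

1 1 9641/10000
2 2 9361/10000
3 3 8947/10000
4 4 8483/10000
5 5 8393/10000
6 6 163/200
7 7 1983/2500
s(7y) = (1/(1983/2500) − 1)/(7) = 517/13881 ≈ 3.7245%

step 1 [1y] zero: DF = P = 9641/10000 ≈ 0.964100
step 2 [2y] swap r/1=213/6334: DF=(1 − 213/6334·(0.964100))/(1+213/6334) = 9361/10000 ≈ 0.936100
step 3 [3y] bond c/1=29/400: DF=(4389321/4000000 − 29/400·(0.964100+0.936100))/(1+29/400) = 8947/10000 ≈ 0.894700
step 4 [4y] zero: DF = P = 8483/10000 ≈ 0.848300
step 5 [5y] swap r/1=1607/44825: DF=(1 − 1607/44825·(0.964100+0.936100+0.894700+0.848300))/(1+1607/44825) = 8393/10000 ≈ 0.839300
step 6 [6y] swap r/1=74/2119: DF=(1 − 74/2119·(0.964100+0.936100+0.894700+0.848300+0.839300))/(1+74/2119) = 163/200 ≈ 0.815000
step 7 [7y] bond c/1=2/25: DF=(160057/125000 − 2/25·(0.964100+0.936100+0.894700+0.848300+0.839300+0.815000))/(1+2/25) = 1983/2500 ≈ 0.793200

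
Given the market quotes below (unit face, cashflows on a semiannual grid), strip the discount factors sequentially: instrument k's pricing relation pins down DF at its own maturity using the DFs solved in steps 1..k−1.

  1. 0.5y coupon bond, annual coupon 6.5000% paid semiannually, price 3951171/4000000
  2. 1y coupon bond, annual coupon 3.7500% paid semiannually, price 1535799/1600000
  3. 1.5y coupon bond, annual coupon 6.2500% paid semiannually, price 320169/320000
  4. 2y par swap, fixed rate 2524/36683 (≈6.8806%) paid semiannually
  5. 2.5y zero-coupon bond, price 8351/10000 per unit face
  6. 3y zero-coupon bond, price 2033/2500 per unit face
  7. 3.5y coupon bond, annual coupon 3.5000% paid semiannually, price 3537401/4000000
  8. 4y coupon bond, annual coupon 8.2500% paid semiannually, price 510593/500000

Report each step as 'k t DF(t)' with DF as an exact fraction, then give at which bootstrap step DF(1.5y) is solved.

step 1 [0.5y] bond c/2=13/400: DF=(3951171/4000000 − 13/400·(0))/(1+13/400) = 9567/10000 ≈ 0.956700
step 2 [1y] bond c/2=3/160: DF=(1535799/1600000 − 3/160·(0.956700))/(1+3/160) = 4623/5000 ≈ 0.924600
step 3 [1.5y] bond c/2=1/32: DF=(320169/320000 − 1/32·(0.956700+0.924600))/(1+1/32) = 2283/2500 ≈ 0.913200
step 4 [2y] swap r/2=1262/36683: DF=(1 − 1262/36683·(0.956700+0.924600+0.913200))/(1+1262/36683) = 4369/5000 ≈ 0.873800
step 5 [2.5y] zero: DF = P = 8351/10000 ≈ 0.835100
step 6 [3y] zero: DF = P = 2033/2500 ≈ 0.813200
step 7 [3.5y] bond c/2=7/400: DF=(3537401/4000000 − 7/400·(0.956700+0.924600+0.913200+0.873800+0.835100+0.813200))/(1+7/400) = 7777/10000 ≈ 0.777700
step 8 [4y] bond c/2=33/800: DF=(510593/500000 − 33/800·(0.956700+0.924600+0.913200+0.873800+0.835100+0.813200+0.777700))/(1+33/800) = 7393/10000 ≈ 0.739300

1 1/2 9567/10000
2 1 4623/5000
3 3/2 2283/2500
4 2 4369/5000
5 5/2 8351/10000
6 3 2033/2500
7 7/2 7777/10000
8 4 7393/10000
DF(1.5y) is solved at step 3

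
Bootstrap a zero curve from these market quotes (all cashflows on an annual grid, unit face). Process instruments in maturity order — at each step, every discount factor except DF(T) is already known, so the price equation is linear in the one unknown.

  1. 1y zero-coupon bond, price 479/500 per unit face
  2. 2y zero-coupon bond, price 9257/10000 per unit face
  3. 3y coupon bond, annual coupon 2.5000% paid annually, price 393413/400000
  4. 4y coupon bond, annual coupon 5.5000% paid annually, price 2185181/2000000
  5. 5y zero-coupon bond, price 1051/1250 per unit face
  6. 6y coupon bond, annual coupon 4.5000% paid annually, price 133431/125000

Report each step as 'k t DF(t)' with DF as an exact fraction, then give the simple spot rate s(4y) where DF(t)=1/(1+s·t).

1 1 479/500
2 2 9257/10000
3 3 571/625
4 4 4449/5000
5 5 1051/1250
6 6 1653/2000
s(4y) = (1/(4449/5000) − 1)/(4) = 551/17796 ≈ 3.0962%

step 1 [1y] zero: DF = P = 479/500 ≈ 0.958000
step 2 [2y] zero: DF = P = 9257/10000 ≈ 0.925700
step 3 [3y] bond c/1=1/40: DF=(393413/400000 − 1/40·(0.958000+0.925700))/(1+1/40) = 571/625 ≈ 0.913600
step 4 [4y] bond c/1=11/200: DF=(2185181/2000000 − 11/200·(0.958000+0.925700+0.913600))/(1+11/200) = 4449/5000 ≈ 0.889800
step 5 [5y] zero: DF = P = 1051/1250 ≈ 0.840800
step 6 [6y] bond c/1=9/200: DF=(133431/125000 − 9/200·(0.958000+0.925700+0.913600+0.889800+0.840800))/(1+9/200) = 1653/2000 ≈ 0.826500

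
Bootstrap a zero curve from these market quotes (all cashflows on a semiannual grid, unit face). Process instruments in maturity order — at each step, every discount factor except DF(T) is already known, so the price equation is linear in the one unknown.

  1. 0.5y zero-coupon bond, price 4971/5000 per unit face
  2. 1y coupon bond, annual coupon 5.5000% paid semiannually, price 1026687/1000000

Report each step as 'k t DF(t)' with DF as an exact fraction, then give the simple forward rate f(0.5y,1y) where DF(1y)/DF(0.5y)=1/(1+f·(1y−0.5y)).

1 1/2 4971/5000
2 1 4863/5000
f(0.5y,1y) = ((4971/5000)/(4863/5000) − 1)/(1/2) = 72/1621 ≈ 4.4417%

step 1 [0.5y] zero: DF = P = 4971/5000 ≈ 0.994200
step 2 [1y] bond c/2=11/400: DF=(1026687/1000000 − 11/400·(0.994200))/(1+11/400) = 4863/5000 ≈ 0.972600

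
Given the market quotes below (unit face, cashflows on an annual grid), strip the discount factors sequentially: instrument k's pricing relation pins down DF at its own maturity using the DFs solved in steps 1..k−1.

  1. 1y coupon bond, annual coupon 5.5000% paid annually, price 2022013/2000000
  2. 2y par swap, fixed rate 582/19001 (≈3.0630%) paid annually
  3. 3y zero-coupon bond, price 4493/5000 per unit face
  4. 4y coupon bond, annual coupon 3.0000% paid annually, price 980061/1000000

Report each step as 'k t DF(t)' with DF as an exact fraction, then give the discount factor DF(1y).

step 1 [1y] bond c/1=11/200: DF=(2022013/2000000 − 11/200·(0))/(1+11/200) = 9583/10000 ≈ 0.958300
step 2 [2y] swap r/1=582/19001: DF=(1 − 582/19001·(0.958300))/(1+582/19001) = 4709/5000 ≈ 0.941800
step 3 [3y] zero: DF = P = 4493/5000 ≈ 0.898600
step 4 [4y] bond c/1=3/100: DF=(980061/1000000 − 3/100·(0.958300+0.941800+0.898600))/(1+3/100) = 87/100 ≈ 0.870000

1 1 9583/10000
2 2 4709/5000
3 3 4493/5000
4 4 87/100
DF(1y) = 9583/10000 ≈ 0.958300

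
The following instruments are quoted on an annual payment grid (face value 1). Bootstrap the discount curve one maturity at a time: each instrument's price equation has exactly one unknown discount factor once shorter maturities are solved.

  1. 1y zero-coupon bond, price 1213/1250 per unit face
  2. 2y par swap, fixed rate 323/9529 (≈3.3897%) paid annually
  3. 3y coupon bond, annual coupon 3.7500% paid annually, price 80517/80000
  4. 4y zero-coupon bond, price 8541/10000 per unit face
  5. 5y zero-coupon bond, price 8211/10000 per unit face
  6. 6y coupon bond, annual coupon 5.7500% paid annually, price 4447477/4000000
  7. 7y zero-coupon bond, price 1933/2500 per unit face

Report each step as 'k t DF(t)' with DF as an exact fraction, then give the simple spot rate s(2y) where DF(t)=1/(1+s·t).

step 1 [1y] zero: DF = P = 1213/1250 ≈ 0.970400
step 2 [2y] swap r/1=323/9529: DF=(1 − 323/9529·(0.970400))/(1+323/9529) = 4677/5000 ≈ 0.935400
step 3 [3y] bond c/1=3/80: DF=(80517/80000 − 3/80·(0.970400+0.935400))/(1+3/80) = 2253/2500 ≈ 0.901200
step 4 [4y] zero: DF = P = 8541/10000 ≈ 0.854100
step 5 [5y] zero: DF = P = 8211/10000 ≈ 0.821100
step 6 [6y] bond c/1=23/400: DF=(4447477/4000000 − 23/400·(0.970400+0.935400+0.901200+0.854100+0.821100))/(1+23/400) = 8077/10000 ≈ 0.807700
step 7 [7y] zero: DF = P = 1933/2500 ≈ 0.773200

1 1 1213/1250
2 2 4677/5000
3 3 2253/2500
4 4 8541/10000
5 5 8211/10000
6 6 8077/10000
7 7 1933/2500
s(2y) = (1/(4677/5000) − 1)/(2) = 323/9354 ≈ 3.4531%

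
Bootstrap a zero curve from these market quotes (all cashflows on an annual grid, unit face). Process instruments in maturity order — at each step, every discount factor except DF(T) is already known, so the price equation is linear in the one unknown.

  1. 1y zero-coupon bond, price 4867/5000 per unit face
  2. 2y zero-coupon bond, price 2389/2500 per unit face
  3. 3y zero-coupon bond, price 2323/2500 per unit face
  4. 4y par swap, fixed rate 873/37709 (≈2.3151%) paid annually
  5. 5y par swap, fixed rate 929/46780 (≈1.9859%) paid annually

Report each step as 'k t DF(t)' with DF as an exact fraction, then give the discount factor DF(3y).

step 1 [1y] zero: DF = P = 4867/5000 ≈ 0.973400
step 2 [2y] zero: DF = P = 2389/2500 ≈ 0.955600
step 3 [3y] zero: DF = P = 2323/2500 ≈ 0.929200
step 4 [4y] swap r/1=873/37709: DF=(1 − 873/37709·(0.973400+0.955600+0.929200))/(1+873/37709) = 9127/10000 ≈ 0.912700
step 5 [5y] swap r/1=929/46780: DF=(1 − 929/46780·(0.973400+0.955600+0.929200+0.912700))/(1+929/46780) = 9071/10000 ≈ 0.907100

1 1 4867/5000
2 2 2389/2500
3 3 2323/2500
4 4 9127/10000
5 5 9071/10000
DF(3y) = 2323/2500 ≈ 0.929200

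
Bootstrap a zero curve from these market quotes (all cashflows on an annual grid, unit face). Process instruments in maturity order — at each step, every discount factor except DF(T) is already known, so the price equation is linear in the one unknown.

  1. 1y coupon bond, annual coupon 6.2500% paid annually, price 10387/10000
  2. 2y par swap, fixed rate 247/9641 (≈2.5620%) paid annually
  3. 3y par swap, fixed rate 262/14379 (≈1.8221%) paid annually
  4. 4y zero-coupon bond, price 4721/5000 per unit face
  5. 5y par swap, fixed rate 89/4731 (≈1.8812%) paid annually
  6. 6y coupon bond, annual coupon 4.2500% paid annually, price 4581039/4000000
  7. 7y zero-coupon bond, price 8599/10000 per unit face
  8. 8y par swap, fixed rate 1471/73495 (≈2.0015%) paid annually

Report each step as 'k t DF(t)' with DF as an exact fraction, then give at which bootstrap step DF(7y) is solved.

step 1 [1y] bond c/1=1/16: DF=(10387/10000 − 1/16·(0))/(1+1/16) = 611/625 ≈ 0.977600
step 2 [2y] swap r/1=247/9641: DF=(1 − 247/9641·(0.977600))/(1+247/9641) = 4753/5000 ≈ 0.950600
step 3 [3y] swap r/1=262/14379: DF=(1 − 262/14379·(0.977600+0.950600))/(1+262/14379) = 2369/2500 ≈ 0.947600
step 4 [4y] zero: DF = P = 4721/5000 ≈ 0.944200
step 5 [5y] swap r/1=89/4731: DF=(1 − 89/4731·(0.977600+0.950600+0.947600+0.944200))/(1+89/4731) = 911/1000 ≈ 0.911000
step 6 [6y] bond c/1=17/400: DF=(4581039/4000000 − 17/400·(0.977600+0.950600+0.947600+0.944200+0.911000))/(1+17/400) = 9057/10000 ≈ 0.905700
step 7 [7y] zero: DF = P = 8599/10000 ≈ 0.859900
step 8 [8y] swap r/1=1471/73495: DF=(1 − 1471/73495·(0.977600+0.950600+0.947600+0.944200+0.911000+0.905700+0.859900))/(1+1471/73495) = 8529/10000 ≈ 0.852900

1 1 611/625
2 2 4753/5000
3 3 2369/2500
4 4 4721/5000
5 5 911/1000
6 6 9057/10000
7 7 8599/10000
8 8 8529/10000
DF(7y) is solved at step 7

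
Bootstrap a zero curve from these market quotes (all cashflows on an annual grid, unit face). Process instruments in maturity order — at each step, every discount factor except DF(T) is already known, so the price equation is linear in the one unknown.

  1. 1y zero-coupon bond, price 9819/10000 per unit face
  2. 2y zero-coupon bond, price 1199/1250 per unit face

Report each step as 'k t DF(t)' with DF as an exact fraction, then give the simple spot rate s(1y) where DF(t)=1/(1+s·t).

step 1 [1y] zero: DF = P = 9819/10000 ≈ 0.981900
step 2 [2y] zero: DF = P = 1199/1250 ≈ 0.959200

1 1 9819/10000
2 2 1199/1250
s(1y) = (1/(9819/10000) − 1)/(1) = 181/9819 ≈ 1.8434%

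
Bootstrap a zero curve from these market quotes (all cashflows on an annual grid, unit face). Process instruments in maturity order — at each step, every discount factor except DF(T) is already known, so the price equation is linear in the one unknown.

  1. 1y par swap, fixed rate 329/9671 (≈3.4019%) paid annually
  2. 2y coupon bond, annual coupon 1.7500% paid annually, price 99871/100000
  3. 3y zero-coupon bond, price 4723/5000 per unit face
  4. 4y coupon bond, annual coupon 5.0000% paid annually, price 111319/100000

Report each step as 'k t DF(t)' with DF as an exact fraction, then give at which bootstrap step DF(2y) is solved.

1 1 9671/10000
2 2 9649/10000
3 3 4723/5000
4 4 577/625
DF(2y) is solved at step 2

step 1 [1y] swap r/1=329/9671: DF=(1 − 329/9671·(0))/(1+329/9671) = 9671/10000 ≈ 0.967100
step 2 [2y] bond c/1=7/400: DF=(99871/100000 − 7/400·(0.967100))/(1+7/400) = 9649/10000 ≈ 0.964900
step 3 [3y] zero: DF = P = 4723/5000 ≈ 0.944600
step 4 [4y] bond c/1=1/20: DF=(111319/100000 − 1/20·(0.967100+0.964900+0.944600))/(1+1/20) = 577/625 ≈ 0.923200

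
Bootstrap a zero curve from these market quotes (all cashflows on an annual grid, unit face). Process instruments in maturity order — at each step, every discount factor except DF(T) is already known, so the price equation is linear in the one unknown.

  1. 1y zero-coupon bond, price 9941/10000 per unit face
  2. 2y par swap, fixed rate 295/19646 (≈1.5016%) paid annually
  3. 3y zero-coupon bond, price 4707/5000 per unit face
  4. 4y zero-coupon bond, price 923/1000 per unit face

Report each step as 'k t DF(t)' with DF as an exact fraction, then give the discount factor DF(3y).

step 1 [1y] zero: DF = P = 9941/10000 ≈ 0.994100
step 2 [2y] swap r/1=295/19646: DF=(1 − 295/19646·(0.994100))/(1+295/19646) = 1941/2000 ≈ 0.970500
step 3 [3y] zero: DF = P = 4707/5000 ≈ 0.941400
step 4 [4y] zero: DF = P = 923/1000 ≈ 0.923000

1 1 9941/10000
2 2 1941/2000
3 3 4707/5000
4 4 923/1000
DF(3y) = 4707/5000 ≈ 0.941400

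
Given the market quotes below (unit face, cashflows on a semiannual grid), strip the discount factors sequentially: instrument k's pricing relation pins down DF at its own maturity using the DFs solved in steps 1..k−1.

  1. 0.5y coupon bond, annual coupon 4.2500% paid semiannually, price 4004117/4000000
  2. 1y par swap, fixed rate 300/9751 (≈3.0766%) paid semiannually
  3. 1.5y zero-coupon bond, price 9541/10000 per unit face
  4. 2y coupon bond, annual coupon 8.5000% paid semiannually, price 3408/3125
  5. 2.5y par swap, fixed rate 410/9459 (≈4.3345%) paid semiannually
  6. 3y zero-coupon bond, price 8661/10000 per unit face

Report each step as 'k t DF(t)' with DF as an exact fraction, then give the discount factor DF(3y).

step 1 [0.5y] bond c/2=17/800: DF=(4004117/4000000 − 17/800·(0))/(1+17/800) = 4901/5000 ≈ 0.980200
step 2 [1y] swap r/2=150/9751: DF=(1 − 150/9751·(0.980200))/(1+150/9751) = 97/100 ≈ 0.970000
step 3 [1.5y] zero: DF = P = 9541/10000 ≈ 0.954100
step 4 [2y] bond c/2=17/400: DF=(3408/3125 − 17/400·(0.980200+0.970000+0.954100))/(1+17/400) = 9277/10000 ≈ 0.927700
step 5 [2.5y] swap r/2=205/9459: DF=(1 − 205/9459·(0.980200+0.970000+0.954100+0.927700))/(1+205/9459) = 359/400 ≈ 0.897500
step 6 [3y] zero: DF = P = 8661/10000 ≈ 0.866100

1 1/2 4901/5000
2 1 97/100
3 3/2 9541/10000
4 2 9277/10000
5 5/2 359/400
6 3 8661/10000
DF(3y) = 8661/10000 ≈ 0.866100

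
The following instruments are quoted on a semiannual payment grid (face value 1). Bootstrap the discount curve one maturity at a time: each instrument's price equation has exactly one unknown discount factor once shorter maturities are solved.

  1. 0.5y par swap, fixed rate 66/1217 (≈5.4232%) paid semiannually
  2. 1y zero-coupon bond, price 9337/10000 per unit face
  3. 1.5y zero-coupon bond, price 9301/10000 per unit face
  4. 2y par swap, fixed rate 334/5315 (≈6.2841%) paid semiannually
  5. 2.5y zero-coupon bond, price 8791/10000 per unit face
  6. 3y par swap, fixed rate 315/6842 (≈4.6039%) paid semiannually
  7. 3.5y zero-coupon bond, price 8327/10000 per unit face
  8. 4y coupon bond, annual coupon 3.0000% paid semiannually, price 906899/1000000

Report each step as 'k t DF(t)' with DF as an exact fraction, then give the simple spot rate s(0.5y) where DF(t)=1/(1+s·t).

1 1/2 1217/1250
2 1 9337/10000
3 3/2 9301/10000
4 2 8831/10000
5 5/2 8791/10000
6 3 437/500
7 7/2 8327/10000
8 4 8003/10000
s(0.5y) = (1/(1217/1250) − 1)/(1/2) = 66/1217 ≈ 5.4232%

step 1 [0.5y] swap r/2=33/1217: DF=(1 − 33/1217·(0))/(1+33/1217) = 1217/1250 ≈ 0.973600
step 2 [1y] zero: DF = P = 9337/10000 ≈ 0.933700
step 3 [1.5y] zero: DF = P = 9301/10000 ≈ 0.930100
step 4 [2y] swap r/2=167/5315: DF=(1 − 167/5315·(0.973600+0.933700+0.930100))/(1+167/5315) = 8831/10000 ≈ 0.883100
step 5 [2.5y] zero: DF = P = 8791/10000 ≈ 0.879100
step 6 [3y] swap r/2=315/13684: DF=(1 − 315/13684·(0.973600+0.933700+0.930100+0.883100+0.879100))/(1+315/13684) = 437/500 ≈ 0.874000
step 7 [3.5y] zero: DF = P = 8327/10000 ≈ 0.832700
step 8 [4y] bond c/2=3/200: DF=(906899/1000000 − 3/200·(0.973600+0.933700+0.930100+0.883100+0.879100+0.874000+0.832700))/(1+3/200) = 8003/10000 ≈ 0.800300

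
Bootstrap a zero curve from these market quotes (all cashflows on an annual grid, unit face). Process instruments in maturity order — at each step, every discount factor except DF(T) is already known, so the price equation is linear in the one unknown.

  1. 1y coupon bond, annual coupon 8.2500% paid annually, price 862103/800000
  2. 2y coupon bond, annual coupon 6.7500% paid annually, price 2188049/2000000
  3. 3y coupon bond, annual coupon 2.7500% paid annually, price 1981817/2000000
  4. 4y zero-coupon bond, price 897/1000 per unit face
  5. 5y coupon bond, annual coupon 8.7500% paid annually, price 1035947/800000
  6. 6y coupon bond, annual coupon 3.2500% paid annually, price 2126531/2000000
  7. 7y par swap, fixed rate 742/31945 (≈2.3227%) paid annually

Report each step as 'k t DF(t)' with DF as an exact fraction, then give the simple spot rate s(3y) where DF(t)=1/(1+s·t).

step 1 [1y] bond c/1=33/400: DF=(862103/800000 − 33/400·(0))/(1+33/400) = 1991/2000 ≈ 0.995500
step 2 [2y] bond c/1=27/400: DF=(2188049/2000000 − 27/400·(0.995500))/(1+27/400) = 9619/10000 ≈ 0.961900
step 3 [3y] bond c/1=11/400: DF=(1981817/2000000 − 11/400·(0.995500+0.961900))/(1+11/400) = 114/125 ≈ 0.912000
step 4 [4y] zero: DF = P = 897/1000 ≈ 0.897000
step 5 [5y] bond c/1=7/80: DF=(1035947/800000 − 7/80·(0.995500+0.961900+0.912000+0.897000))/(1+7/80) = 8877/10000 ≈ 0.887700
step 6 [6y] bond c/1=13/400: DF=(2126531/2000000 − 13/400·(0.995500+0.961900+0.912000+0.897000+0.887700))/(1+13/400) = 8833/10000 ≈ 0.883300
step 7 [7y] swap r/1=742/31945: DF=(1 − 742/31945·(0.995500+0.961900+0.912000+0.897000+0.887700+0.883300))/(1+742/31945) = 2129/2500 ≈ 0.851600

1 1 1991/2000
2 2 9619/10000
3 3 114/125
4 4 897/1000
5 5 8877/10000
6 6 8833/10000
7 7 2129/2500
s(3y) = (1/(114/125) − 1)/(3) = 11/342 ≈ 3.2164%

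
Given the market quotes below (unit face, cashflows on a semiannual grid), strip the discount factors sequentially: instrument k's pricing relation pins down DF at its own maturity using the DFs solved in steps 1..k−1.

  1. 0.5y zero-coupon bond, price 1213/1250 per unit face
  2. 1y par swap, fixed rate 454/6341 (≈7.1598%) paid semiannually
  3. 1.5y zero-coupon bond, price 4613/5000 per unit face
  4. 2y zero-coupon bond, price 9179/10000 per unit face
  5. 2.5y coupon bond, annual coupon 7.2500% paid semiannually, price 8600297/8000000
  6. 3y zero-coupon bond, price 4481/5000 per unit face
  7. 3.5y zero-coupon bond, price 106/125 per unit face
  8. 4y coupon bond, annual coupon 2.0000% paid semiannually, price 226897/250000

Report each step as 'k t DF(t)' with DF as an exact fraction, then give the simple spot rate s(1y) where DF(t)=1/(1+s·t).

1 1/2 1213/1250
2 1 9319/10000
3 3/2 4613/5000
4 2 9179/10000
5 5/2 1813/2000
6 3 4481/5000
7 7/2 106/125
8 4 8353/10000
s(1y) = (1/(9319/10000) − 1)/(1) = 681/9319 ≈ 7.3077%

step 1 [0.5y] zero: DF = P = 1213/1250 ≈ 0.970400
step 2 [1y] swap r/2=227/6341: DF=(1 − 227/6341·(0.970400))/(1+227/6341) = 9319/10000 ≈ 0.931900
step 3 [1.5y] zero: DF = P = 4613/5000 ≈ 0.922600
step 4 [2y] zero: DF = P = 9179/10000 ≈ 0.917900
step 5 [2.5y] bond c/2=29/800: DF=(8600297/8000000 − 29/800·(0.970400+0.931900+0.922600+0.917900))/(1+29/800) = 1813/2000 ≈ 0.906500
step 6 [3y] zero: DF = P = 4481/5000 ≈ 0.896200
step 7 [3.5y] zero: DF = P = 106/125 ≈ 0.848000
step 8 [4y] bond c/2=1/100: DF=(226897/250000 − 1/100·(0.970400+0.931900+0.922600+0.917900+0.906500+0.896200+0.848000))/(1+1/100) = 8353/10000 ≈ 0.835300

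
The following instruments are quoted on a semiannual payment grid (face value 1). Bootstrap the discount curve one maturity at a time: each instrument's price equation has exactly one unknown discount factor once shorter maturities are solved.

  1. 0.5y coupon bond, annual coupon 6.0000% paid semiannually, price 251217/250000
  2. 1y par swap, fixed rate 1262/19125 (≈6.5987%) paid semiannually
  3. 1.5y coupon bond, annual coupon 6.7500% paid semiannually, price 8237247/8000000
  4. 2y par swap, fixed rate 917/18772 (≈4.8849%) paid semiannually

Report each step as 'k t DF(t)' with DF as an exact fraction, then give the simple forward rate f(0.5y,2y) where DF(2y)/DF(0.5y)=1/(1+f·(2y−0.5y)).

step 1 [0.5y] bond c/2=3/100: DF=(251217/250000 − 3/100·(0))/(1+3/100) = 2439/2500 ≈ 0.975600
step 2 [1y] swap r/2=631/19125: DF=(1 − 631/19125·(0.975600))/(1+631/19125) = 9369/10000 ≈ 0.936900
step 3 [1.5y] bond c/2=27/800: DF=(8237247/8000000 − 27/800·(0.975600+0.936900))/(1+27/800) = 1167/1250 ≈ 0.933600
step 4 [2y] swap r/2=917/37544: DF=(1 − 917/37544·(0.975600+0.936900+0.933600))/(1+917/37544) = 9083/10000 ≈ 0.908300

1 1/2 2439/2500
2 1 9369/10000
3 3/2 1167/1250
4 2 9083/10000
f(0.5y,2y) = ((2439/2500)/(9083/10000) − 1)/(3/2) = 1346/27249 ≈ 4.9396%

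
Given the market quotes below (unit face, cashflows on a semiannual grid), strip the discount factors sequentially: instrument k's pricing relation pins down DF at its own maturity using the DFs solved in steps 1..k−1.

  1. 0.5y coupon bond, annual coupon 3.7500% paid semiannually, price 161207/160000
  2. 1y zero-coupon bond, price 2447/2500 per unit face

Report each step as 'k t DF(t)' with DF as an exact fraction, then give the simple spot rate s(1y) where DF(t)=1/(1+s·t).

step 1 [0.5y] bond c/2=3/160: DF=(161207/160000 − 3/160·(0))/(1+3/160) = 989/1000 ≈ 0.989000
step 2 [1y] zero: DF = P = 2447/2500 ≈ 0.978800

1 1/2 989/1000
2 1 2447/2500
s(1y) = (1/(2447/2500) − 1)/(1) = 53/2447 ≈ 2.1659%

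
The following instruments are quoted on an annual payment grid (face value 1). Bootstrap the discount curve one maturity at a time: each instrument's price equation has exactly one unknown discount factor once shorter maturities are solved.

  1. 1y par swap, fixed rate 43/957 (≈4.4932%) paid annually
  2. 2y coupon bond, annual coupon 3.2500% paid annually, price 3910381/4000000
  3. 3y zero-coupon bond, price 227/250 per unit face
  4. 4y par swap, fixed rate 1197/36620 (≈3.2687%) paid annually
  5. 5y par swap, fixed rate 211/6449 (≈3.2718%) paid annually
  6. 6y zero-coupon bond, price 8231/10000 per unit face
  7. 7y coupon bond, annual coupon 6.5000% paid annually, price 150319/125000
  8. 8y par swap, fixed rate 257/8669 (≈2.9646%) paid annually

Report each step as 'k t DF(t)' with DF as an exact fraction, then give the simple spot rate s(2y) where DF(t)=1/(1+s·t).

step 1 [1y] swap r/1=43/957: DF=(1 − 43/957·(0))/(1+43/957) = 957/1000 ≈ 0.957000
step 2 [2y] bond c/1=13/400: DF=(3910381/4000000 − 13/400·(0.957000))/(1+13/400) = 9167/10000 ≈ 0.916700
step 3 [3y] zero: DF = P = 227/250 ≈ 0.908000
step 4 [4y] swap r/1=1197/36620: DF=(1 − 1197/36620·(0.957000+0.916700+0.908000))/(1+1197/36620) = 8803/10000 ≈ 0.880300
step 5 [5y] swap r/1=211/6449: DF=(1 − 211/6449·(0.957000+0.916700+0.908000+0.880300))/(1+211/6449) = 8523/10000 ≈ 0.852300
step 6 [6y] zero: DF = P = 8231/10000 ≈ 0.823100
step 7 [7y] bond c/1=13/200: DF=(150319/125000 − 13/200·(0.957000+0.916700+0.908000+0.880300+0.852300+0.823100))/(1+13/200) = 4017/5000 ≈ 0.803400
step 8 [8y] swap r/1=257/8669: DF=(1 − 257/8669·(0.957000+0.916700+0.908000+0.880300+0.852300+0.823100+0.803400))/(1+257/8669) = 993/1250 ≈ 0.794400

1 1 957/1000
2 2 9167/10000
3 3 227/250
4 4 8803/10000
5 5 8523/10000
6 6 8231/10000
7 7 4017/5000
8 8 993/1250
s(2y) = (1/(9167/10000) − 1)/(2) = 833/18334 ≈ 4.5435%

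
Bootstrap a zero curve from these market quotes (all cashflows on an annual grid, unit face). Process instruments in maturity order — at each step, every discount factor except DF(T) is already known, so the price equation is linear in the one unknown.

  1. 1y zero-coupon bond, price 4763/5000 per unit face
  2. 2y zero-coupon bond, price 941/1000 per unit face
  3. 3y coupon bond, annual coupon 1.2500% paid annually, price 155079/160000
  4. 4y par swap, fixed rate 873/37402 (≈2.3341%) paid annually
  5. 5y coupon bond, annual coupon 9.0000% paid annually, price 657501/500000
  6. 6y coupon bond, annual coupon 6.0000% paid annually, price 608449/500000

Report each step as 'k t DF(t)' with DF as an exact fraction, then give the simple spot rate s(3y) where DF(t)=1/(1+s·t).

1 1 4763/5000
2 2 941/1000
3 3 9339/10000
4 4 9127/10000
5 5 561/625
6 6 1771/2000
s(3y) = (1/(9339/10000) − 1)/(3) = 661/28017 ≈ 2.3593%

step 1 [1y] zero: DF = P = 4763/5000 ≈ 0.952600
step 2 [2y] zero: DF = P = 941/1000 ≈ 0.941000
step 3 [3y] bond c/1=1/80: DF=(155079/160000 − 1/80·(0.952600+0.941000))/(1+1/80) = 9339/10000 ≈ 0.933900
step 4 [4y] swap r/1=873/37402: DF=(1 − 873/37402·(0.952600+0.941000+0.933900))/(1+873/37402) = 9127/10000 ≈ 0.912700
step 5 [5y] bond c/1=9/100: DF=(657501/500000 − 9/100·(0.952600+0.941000+0.933900+0.912700))/(1+9/100) = 561/625 ≈ 0.897600
step 6 [6y] bond c/1=3/50: DF=(608449/500000 − 3/50·(0.952600+0.941000+0.933900+0.912700+0.897600))/(1+3/50) = 1771/2000 ≈ 0.885500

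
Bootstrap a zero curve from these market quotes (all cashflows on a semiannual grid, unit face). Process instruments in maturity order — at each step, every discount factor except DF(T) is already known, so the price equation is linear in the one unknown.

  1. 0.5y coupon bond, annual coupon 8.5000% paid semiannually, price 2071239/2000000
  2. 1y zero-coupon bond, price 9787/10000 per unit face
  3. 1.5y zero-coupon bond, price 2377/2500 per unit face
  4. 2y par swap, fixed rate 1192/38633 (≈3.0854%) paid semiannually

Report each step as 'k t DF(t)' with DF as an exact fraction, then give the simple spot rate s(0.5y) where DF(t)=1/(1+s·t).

1 1/2 4967/5000
2 1 9787/10000
3 3/2 2377/2500
4 2 2351/2500
s(0.5y) = (1/(4967/5000) − 1)/(1/2) = 66/4967 ≈ 1.3288%

step 1 [0.5y] bond c/2=17/400: DF=(2071239/2000000 − 17/400·(0))/(1+17/400) = 4967/5000 ≈ 0.993400
step 2 [1y] zero: DF = P = 9787/10000 ≈ 0.978700
step 3 [1.5y] zero: DF = P = 2377/2500 ≈ 0.950800
step 4 [2y] swap r/2=596/38633: DF=(1 − 596/38633·(0.993400+0.978700+0.950800))/(1+596/38633) = 2351/2500 ≈ 0.940400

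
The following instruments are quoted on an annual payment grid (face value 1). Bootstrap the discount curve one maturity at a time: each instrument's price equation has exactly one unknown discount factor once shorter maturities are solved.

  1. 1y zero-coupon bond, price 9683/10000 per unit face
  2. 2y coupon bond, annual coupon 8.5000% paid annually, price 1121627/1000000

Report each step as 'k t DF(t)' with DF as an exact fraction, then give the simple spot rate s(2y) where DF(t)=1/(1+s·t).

step 1 [1y] zero: DF = P = 9683/10000 ≈ 0.968300
step 2 [2y] bond c/1=17/200: DF=(1121627/1000000 − 17/200·(0.968300))/(1+17/200) = 9579/10000 ≈ 0.957900

1 1 9683/10000
2 2 9579/10000
s(2y) = (1/(9579/10000) − 1)/(2) = 421/19158 ≈ 2.1975%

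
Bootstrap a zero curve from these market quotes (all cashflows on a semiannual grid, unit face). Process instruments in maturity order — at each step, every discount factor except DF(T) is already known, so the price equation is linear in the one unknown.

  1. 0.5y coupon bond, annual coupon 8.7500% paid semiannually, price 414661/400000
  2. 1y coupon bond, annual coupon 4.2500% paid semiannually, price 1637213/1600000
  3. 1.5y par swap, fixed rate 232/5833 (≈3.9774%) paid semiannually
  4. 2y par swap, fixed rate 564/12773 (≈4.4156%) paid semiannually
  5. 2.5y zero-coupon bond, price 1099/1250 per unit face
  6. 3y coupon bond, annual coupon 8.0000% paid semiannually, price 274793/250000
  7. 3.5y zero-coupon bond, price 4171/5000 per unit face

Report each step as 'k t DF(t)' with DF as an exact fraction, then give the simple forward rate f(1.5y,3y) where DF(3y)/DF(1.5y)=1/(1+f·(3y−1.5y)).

step 1 [0.5y] bond c/2=7/160: DF=(414661/400000 − 7/160·(0))/(1+7/160) = 2483/2500 ≈ 0.993200
step 2 [1y] bond c/2=17/800: DF=(1637213/1600000 − 17/800·(0.993200))/(1+17/800) = 9813/10000 ≈ 0.981300
step 3 [1.5y] swap r/2=116/5833: DF=(1 − 116/5833·(0.993200+0.981300))/(1+116/5833) = 471/500 ≈ 0.942000
step 4 [2y] swap r/2=282/12773: DF=(1 − 282/12773·(0.993200+0.981300+0.942000))/(1+282/12773) = 4577/5000 ≈ 0.915400
step 5 [2.5y] zero: DF = P = 1099/1250 ≈ 0.879200
step 6 [3y] bond c/2=1/25: DF=(274793/250000 − 1/25·(0.993200+0.981300+0.942000+0.915400+0.879200))/(1+1/25) = 8757/10000 ≈ 0.875700
step 7 [3.5y] zero: DF = P = 4171/5000 ≈ 0.834200

1 1/2 2483/2500
2 1 9813/10000
3 3/2 471/500
4 2 4577/5000
5 5/2 1099/1250
6 3 8757/10000
7 7/2 4171/5000
f(1.5y,3y) = ((471/500)/(8757/10000) − 1)/(3/2) = 442/8757 ≈ 5.0474%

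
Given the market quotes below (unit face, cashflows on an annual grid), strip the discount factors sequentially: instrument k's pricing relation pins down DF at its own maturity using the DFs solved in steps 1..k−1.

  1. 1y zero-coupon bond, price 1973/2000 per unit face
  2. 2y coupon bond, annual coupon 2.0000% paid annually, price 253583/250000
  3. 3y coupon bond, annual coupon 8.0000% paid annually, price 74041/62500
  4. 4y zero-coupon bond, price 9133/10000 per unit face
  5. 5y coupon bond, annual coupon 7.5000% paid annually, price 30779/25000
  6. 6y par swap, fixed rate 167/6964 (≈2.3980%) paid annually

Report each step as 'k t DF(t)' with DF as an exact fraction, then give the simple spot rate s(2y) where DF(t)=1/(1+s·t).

1 1 1973/2000
2 2 9751/10000
3 3 2379/2500
4 4 9133/10000
5 5 8783/10000
6 6 1083/1250
s(2y) = (1/(9751/10000) − 1)/(2) = 249/19502 ≈ 1.2768%

step 1 [1y] zero: DF = P = 1973/2000 ≈ 0.986500
step 2 [2y] bond c/1=1/50: DF=(253583/250000 − 1/50·(0.986500))/(1+1/50) = 9751/10000 ≈ 0.975100
step 3 [3y] bond c/1=2/25: DF=(74041/62500 − 2/25·(0.986500+0.975100))/(1+2/25) = 2379/2500 ≈ 0.951600
step 4 [4y] zero: DF = P = 9133/10000 ≈ 0.913300
step 5 [5y] bond c/1=3/40: DF=(30779/25000 − 3/40·(0.986500+0.975100+0.951600+0.913300))/(1+3/40) = 8783/10000 ≈ 0.878300
step 6 [6y] swap r/1=167/6964: DF=(1 − 167/6964·(0.986500+0.975100+0.951600+0.913300+0.878300))/(1+167/6964) = 1083/1250 ≈ 0.866400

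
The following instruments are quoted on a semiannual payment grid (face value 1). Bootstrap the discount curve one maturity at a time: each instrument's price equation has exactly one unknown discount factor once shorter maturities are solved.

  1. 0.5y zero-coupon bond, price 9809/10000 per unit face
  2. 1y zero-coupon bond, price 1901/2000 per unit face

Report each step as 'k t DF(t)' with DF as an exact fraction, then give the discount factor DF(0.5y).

1 1/2 9809/10000
2 1 1901/2000
DF(0.5y) = 9809/10000 ≈ 0.980900

step 1 [0.5y] zero: DF = P = 9809/10000 ≈ 0.980900
step 2 [1y] zero: DF = P = 1901/2000 ≈ 0.950500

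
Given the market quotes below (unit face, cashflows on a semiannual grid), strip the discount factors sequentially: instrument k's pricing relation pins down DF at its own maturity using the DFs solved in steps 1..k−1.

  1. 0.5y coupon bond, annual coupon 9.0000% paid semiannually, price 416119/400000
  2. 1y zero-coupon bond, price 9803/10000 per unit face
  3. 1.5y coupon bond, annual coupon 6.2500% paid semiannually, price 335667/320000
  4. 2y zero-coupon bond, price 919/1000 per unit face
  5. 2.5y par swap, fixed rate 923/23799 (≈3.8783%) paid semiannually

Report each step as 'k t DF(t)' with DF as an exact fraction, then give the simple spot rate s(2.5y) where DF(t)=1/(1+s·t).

1 1/2 1991/2000
2 1 9803/10000
3 3/2 9573/10000
4 2 919/1000
5 5/2 9077/10000
s(2.5y) = (1/(9077/10000) − 1)/(5/2) = 1846/45385 ≈ 4.0674%

step 1 [0.5y] bond c/2=9/200: DF=(416119/400000 − 9/200·(0))/(1+9/200) = 1991/2000 ≈ 0.995500
step 2 [1y] zero: DF = P = 9803/10000 ≈ 0.980300
step 3 [1.5y] bond c/2=1/32: DF=(335667/320000 − 1/32·(0.995500+0.980300))/(1+1/32) = 9573/10000 ≈ 0.957300
step 4 [2y] zero: DF = P = 919/1000 ≈ 0.919000
step 5 [2.5y] swap r/2=923/47598: DF=(1 − 923/47598·(0.995500+0.980300+0.957300+0.919000))/(1+923/47598) = 9077/10000 ≈ 0.907700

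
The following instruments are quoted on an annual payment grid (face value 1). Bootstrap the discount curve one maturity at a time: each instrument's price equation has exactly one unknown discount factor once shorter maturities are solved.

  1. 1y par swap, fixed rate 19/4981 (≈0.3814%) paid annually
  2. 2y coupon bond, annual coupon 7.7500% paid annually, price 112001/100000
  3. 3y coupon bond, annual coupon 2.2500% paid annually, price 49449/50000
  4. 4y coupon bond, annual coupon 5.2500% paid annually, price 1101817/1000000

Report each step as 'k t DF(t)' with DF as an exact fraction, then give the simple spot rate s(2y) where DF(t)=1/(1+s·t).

step 1 [1y] swap r/1=19/4981: DF=(1 − 19/4981·(0))/(1+19/4981) = 4981/5000 ≈ 0.996200
step 2 [2y] bond c/1=31/400: DF=(112001/100000 − 31/400·(0.996200))/(1+31/400) = 4839/5000 ≈ 0.967800
step 3 [3y] bond c/1=9/400: DF=(49449/50000 − 9/400·(0.996200+0.967800))/(1+9/400) = 231/250 ≈ 0.924000
step 4 [4y] bond c/1=21/400: DF=(1101817/1000000 − 21/400·(0.996200+0.967800+0.924000))/(1+21/400) = 2257/2500 ≈ 0.902800

1 1 4981/5000
2 2 4839/5000
3 3 231/250
4 4 2257/2500
s(2y) = (1/(4839/5000) − 1)/(2) = 161/9678 ≈ 1.6636%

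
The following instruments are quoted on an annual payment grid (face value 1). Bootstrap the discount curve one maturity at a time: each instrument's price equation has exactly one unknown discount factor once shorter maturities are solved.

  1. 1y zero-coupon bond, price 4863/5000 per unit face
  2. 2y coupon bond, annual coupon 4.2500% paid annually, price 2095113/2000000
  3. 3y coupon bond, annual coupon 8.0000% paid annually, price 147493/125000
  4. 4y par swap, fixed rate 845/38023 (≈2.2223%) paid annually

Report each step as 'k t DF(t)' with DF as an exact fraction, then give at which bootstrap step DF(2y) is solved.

1 1 4863/5000
2 2 2413/2500
3 3 949/1000
4 4 1831/2000
DF(2y) is solved at step 2

step 1 [1y] zero: DF = P = 4863/5000 ≈ 0.972600
step 2 [2y] bond c/1=17/400: DF=(2095113/2000000 − 17/400·(0.972600))/(1+17/400) = 2413/2500 ≈ 0.965200
step 3 [3y] bond c/1=2/25: DF=(147493/125000 − 2/25·(0.972600+0.965200))/(1+2/25) = 949/1000 ≈ 0.949000
step 4 [4y] swap r/1=845/38023: DF=(1 − 845/38023·(0.972600+0.965200+0.949000))/(1+845/38023) = 1831/2000 ≈ 0.915500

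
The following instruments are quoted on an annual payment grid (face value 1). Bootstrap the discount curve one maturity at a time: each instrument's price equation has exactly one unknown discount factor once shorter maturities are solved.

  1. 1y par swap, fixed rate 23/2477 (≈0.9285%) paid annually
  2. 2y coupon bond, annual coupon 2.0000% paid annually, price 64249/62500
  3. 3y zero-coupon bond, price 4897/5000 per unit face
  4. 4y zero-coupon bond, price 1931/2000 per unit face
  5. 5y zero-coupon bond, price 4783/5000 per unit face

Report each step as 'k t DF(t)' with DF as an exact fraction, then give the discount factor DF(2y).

1 1 2477/2500
2 2 2471/2500
3 3 4897/5000
4 4 1931/2000
5 5 4783/5000
DF(2y) = 2471/2500 ≈ 0.988400

step 1 [1y] swap r/1=23/2477: DF=(1 − 23/2477·(0))/(1+23/2477) = 2477/2500 ≈ 0.990800
step 2 [2y] bond c/1=1/50: DF=(64249/62500 − 1/50·(0.990800))/(1+1/50) = 2471/2500 ≈ 0.988400
step 3 [3y] zero: DF = P = 4897/5000 ≈ 0.979400
step 4 [4y] zero: DF = P = 1931/2000 ≈ 0.965500
step 5 [5y] zero: DF = P = 4783/5000 ≈ 0.956600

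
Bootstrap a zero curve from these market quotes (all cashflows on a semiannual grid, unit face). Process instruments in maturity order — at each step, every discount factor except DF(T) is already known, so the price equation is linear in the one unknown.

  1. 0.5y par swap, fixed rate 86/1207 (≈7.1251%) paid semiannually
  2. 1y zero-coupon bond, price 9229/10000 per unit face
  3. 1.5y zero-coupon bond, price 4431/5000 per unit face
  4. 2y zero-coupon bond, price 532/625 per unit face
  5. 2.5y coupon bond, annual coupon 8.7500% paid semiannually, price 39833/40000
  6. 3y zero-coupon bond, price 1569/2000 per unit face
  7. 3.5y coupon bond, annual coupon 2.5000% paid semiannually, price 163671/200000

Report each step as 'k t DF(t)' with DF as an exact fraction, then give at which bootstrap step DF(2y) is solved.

1 1/2 1207/1250
2 1 9229/10000
3 3/2 4431/5000
4 2 532/625
5 5/2 8021/10000
6 3 1569/2000
7 7/2 7439/10000
DF(2y) is solved at step 4

step 1 [0.5y] swap r/2=43/1207: DF=(1 − 43/1207·(0))/(1+43/1207) = 1207/1250 ≈ 0.965600
step 2 [1y] zero: DF = P = 9229/10000 ≈ 0.922900
step 3 [1.5y] zero: DF = P = 4431/5000 ≈ 0.886200
step 4 [2y] zero: DF = P = 532/625 ≈ 0.851200
step 5 [2.5y] bond c/2=7/160: DF=(39833/40000 − 7/160·(0.965600+0.922900+0.886200+0.851200))/(1+7/160) = 8021/10000 ≈ 0.802100
step 6 [3y] zero: DF = P = 1569/2000 ≈ 0.784500
step 7 [3.5y] bond c/2=1/80: DF=(163671/200000 − 1/80·(0.965600+0.922900+0.886200+0.851200+0.802100+0.784500))/(1+1/80) = 7439/10000 ≈ 0.743900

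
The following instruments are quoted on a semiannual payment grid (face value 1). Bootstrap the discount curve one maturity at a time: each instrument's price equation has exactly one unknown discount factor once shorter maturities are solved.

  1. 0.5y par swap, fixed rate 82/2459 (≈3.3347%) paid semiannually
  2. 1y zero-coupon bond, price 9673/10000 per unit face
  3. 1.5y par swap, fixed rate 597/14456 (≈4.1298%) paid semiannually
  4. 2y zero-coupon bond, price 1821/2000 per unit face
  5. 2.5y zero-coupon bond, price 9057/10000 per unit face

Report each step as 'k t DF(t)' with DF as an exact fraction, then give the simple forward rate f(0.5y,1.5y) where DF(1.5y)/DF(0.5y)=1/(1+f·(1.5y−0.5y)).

1 1/2 2459/2500
2 1 9673/10000
3 3/2 9403/10000
4 2 1821/2000
5 5/2 9057/10000
f(0.5y,1.5y) = ((2459/2500)/(9403/10000) − 1)/(1) = 433/9403 ≈ 4.6049%

step 1 [0.5y] swap r/2=41/2459: DF=(1 − 41/2459·(0))/(1+41/2459) = 2459/2500 ≈ 0.983600
step 2 [1y] zero: DF = P = 9673/10000 ≈ 0.967300
step 3 [1.5y] swap r/2=597/28912: DF=(1 − 597/28912·(0.983600+0.967300))/(1+597/28912) = 9403/10000 ≈ 0.940300
step 4 [2y] zero: DF = P = 1821/2000 ≈ 0.910500
step 5 [2.5y] zero: DF = P = 9057/10000 ≈ 0.905700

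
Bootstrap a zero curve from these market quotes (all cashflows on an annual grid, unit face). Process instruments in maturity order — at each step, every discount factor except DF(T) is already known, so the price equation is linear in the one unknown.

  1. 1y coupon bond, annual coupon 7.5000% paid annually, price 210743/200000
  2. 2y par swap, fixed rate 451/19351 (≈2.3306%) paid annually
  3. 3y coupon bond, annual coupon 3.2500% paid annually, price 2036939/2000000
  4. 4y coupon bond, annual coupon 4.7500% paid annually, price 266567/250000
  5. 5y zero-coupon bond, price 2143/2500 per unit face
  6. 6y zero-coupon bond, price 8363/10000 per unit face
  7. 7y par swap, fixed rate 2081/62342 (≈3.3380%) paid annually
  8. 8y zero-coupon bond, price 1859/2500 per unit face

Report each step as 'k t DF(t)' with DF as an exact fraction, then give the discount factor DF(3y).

step 1 [1y] bond c/1=3/40: DF=(210743/200000 − 3/40·(0))/(1+3/40) = 4901/5000 ≈ 0.980200
step 2 [2y] swap r/1=451/19351: DF=(1 − 451/19351·(0.980200))/(1+451/19351) = 9549/10000 ≈ 0.954900
step 3 [3y] bond c/1=13/400: DF=(2036939/2000000 − 13/400·(0.980200+0.954900))/(1+13/400) = 1851/2000 ≈ 0.925500
step 4 [4y] bond c/1=19/400: DF=(266567/250000 − 19/400·(0.980200+0.954900+0.925500))/(1+19/400) = 4441/5000 ≈ 0.888200
step 5 [5y] zero: DF = P = 2143/2500 ≈ 0.857200
step 6 [6y] zero: DF = P = 8363/10000 ≈ 0.836300
step 7 [7y] swap r/1=2081/62342: DF=(1 − 2081/62342·(0.980200+0.954900+0.925500+0.888200+0.857200+0.836300))/(1+2081/62342) = 7919/10000 ≈ 0.791900
step 8 [8y] zero: DF = P = 1859/2500 ≈ 0.743600

1 1 4901/5000
2 2 9549/10000
3 3 1851/2000
4 4 4441/5000
5 5 2143/2500
6 6 8363/10000
7 7 7919/10000
8 8 1859/2500
DF(3y) = 1851/2000 ≈ 0.925500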